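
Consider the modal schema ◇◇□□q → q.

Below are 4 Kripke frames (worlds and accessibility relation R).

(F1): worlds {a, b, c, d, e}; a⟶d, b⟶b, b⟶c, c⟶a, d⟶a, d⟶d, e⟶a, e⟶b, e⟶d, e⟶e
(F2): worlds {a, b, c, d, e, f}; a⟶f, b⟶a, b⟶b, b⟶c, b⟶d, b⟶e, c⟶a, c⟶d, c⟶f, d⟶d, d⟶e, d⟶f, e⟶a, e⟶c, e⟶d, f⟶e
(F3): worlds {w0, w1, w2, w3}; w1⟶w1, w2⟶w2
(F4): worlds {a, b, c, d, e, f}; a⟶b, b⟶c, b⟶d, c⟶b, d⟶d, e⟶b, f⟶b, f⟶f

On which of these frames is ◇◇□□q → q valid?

(F3)

The schema corresponds to a generalized confluence (Geach) condition: ∀x ∀y (xR²y → ∃w (yR²w ∧ x = w)).
(F1): fails — bR²a but no w with aR²w and b=w.
(F2): fails — bR²a but no w with aR²w and b=w.
(F3): ✓.
(F4): fails — aR²c but no w with cR²w and a=w.
Valid on: (F3).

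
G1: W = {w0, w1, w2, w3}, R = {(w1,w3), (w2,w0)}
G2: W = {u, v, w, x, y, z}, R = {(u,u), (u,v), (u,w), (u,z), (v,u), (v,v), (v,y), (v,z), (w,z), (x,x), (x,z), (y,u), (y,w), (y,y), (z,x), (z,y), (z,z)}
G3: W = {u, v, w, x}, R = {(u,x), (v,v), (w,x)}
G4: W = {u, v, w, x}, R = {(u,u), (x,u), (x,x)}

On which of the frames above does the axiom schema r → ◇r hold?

none

The schema corresponds to reflexivity: ∀x Rxx.
G1: fails — world w0 does not see itself.
G2: fails — world w does not see itself.
G3: fails — world u does not see itself.
G4: fails — world v does not see itself.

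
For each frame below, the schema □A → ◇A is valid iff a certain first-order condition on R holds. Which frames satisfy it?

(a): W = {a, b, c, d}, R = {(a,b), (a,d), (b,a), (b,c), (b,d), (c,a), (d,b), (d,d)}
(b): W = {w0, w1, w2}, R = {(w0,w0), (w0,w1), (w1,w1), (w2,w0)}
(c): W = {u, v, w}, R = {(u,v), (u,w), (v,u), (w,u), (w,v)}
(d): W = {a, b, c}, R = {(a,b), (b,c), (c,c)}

(a), (b), (c), (d)

The schema corresponds to seriality: ∀x ∃y Rxy.
(a): holds.
(b): holds.
(c): holds.
(d): holds.
Valid on: (a), (b), (c), (d).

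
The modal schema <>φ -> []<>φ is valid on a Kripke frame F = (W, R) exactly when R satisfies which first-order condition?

Suppose ◇φ→□◇φ is valid. Take Rxy, Rxz and set V(φ)={y}. Then ◇φ at x, so □◇φ at x, so ◇φ at z, so some w with Rzw has φ; w=y, i.e. Rzy. By symmetry of the argument, Ryz.
Conversely, any frame satisfying forall x forall y forall z (Rxy & Rxz -> Ryz) validates the schema.
So the correspondent is the Euclidean property.

the Euclidean property: forall x forall y forall z (Rxy & Rxz -> Ryz)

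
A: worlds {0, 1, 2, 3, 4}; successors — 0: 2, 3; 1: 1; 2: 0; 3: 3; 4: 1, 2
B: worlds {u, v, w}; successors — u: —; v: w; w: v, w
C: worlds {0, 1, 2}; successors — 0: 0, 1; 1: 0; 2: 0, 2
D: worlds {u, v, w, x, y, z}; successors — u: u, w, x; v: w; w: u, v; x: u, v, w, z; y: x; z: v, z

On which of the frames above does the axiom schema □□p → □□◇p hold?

B, C

Frame correspondent (Sahlqvist): ∀x ∀z (xR²z → ∃w (xR²w ∧ zRw)) — i.e. a generalized confluence (Geach) condition.
A: fails — 2R²2 but no w with 2R²w and 2Rw.
B: ✓.
C: ✓.
D: fails — vR²v but no t with vR²t and vRt.
Valid on: B, C.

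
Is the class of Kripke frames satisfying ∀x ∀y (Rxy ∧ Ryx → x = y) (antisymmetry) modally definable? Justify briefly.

If a class were modally definable it would be closed under surjective bounded morphisms (Goldblatt–Thomason).
The 8-cycle (worlds s,t,u,v,w,x,y,z with s→t→u→v→w→x→y→z→s) is antisymmetric. Sending even-indexed worlds to s and odd-indexed worlds to t is a surjective bounded morphism onto the two-world frame with s↔t, which is not antisymmetric.
Hence antisymmetry is not modally definable.

Not modally definable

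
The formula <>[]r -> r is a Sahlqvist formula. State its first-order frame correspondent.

symmetry

This is frame-equivalent to r → □◇r (substitute ¬r for r and contrapose).
Suppose r→□◇r is valid. Take Rxy and set V(r)={x}. Then r at x, so □◇r at x, so ◇r at y, so some z with Ryz has r; z=x, i.e. Ryx.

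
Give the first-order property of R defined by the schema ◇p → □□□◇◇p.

∀x ∀y ∀z ((xRy ∧ xR³z) → ∃w (y = w ∧ zR²w))

This is a Sahlqvist (Geach-type) schema ◇^1□^0p → □^3◇^2p.
First-order correspondent: ∀x ∀y ∀z ((xRy ∧ xR³z) → ∃w (y = w ∧ zR²w)).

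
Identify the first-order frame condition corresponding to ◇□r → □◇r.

convergence

Suppose ◇□r→□◇r is valid. Take Rxy, Rxz and set V(r)={w : Ryw}. Then □r at y so ◇□r at x, so □◇r at x, so ◇r at z, giving w with Rzw and Ryw.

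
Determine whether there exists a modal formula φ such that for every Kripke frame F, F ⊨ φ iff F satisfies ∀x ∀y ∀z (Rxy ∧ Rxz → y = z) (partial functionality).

Yes: it is partial functionality, defined by the CD schema ◇r → □r.
Suppose ◇r→□r is valid. Take Rxy, Rxz and set V(r)={y}. Then ◇r at x, so □r at x, so r at z, i.e. z=y.

Yes, by ◇r → □r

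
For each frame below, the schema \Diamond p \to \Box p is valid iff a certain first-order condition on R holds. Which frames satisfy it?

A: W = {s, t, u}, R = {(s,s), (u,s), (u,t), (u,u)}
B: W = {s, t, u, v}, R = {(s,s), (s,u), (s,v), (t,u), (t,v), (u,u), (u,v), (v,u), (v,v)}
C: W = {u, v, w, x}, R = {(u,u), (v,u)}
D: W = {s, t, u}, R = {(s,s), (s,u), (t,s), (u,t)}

C

Frame correspondent (Sahlqvist): \forall x \forall y \forall z (Rxy \wedge Rxz \to y = z) — i.e. partial functionality.
A: fails — u sees both s and t.
B: fails — s sees both s and u.
C: holds.
D: fails — s sees both s and u.
Valid on: C.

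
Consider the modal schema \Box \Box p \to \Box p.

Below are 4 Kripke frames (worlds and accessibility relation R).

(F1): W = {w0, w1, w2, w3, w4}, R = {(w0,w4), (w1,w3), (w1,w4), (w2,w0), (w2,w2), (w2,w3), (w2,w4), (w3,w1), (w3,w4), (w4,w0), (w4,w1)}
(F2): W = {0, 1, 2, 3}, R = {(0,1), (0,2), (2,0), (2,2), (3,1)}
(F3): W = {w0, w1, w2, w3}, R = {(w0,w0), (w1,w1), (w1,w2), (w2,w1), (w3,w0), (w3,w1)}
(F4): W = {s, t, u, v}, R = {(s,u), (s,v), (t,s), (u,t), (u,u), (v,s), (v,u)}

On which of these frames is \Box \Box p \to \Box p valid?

This is the axiom for density; its first-order frame correspondent is \forall x \forall y (Rxy \to \exists z (Rxz \wedge Rzy)).
(F1): fails — Rw0w4 but no z with Rw0z and Rzw4.
(F2): fails — R31 but no z with R3z and Rz1.
(F3): satisfies the condition.
(F4): fails — Rts but no z with Rtz and Rzs.

(F3)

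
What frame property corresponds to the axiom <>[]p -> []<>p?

Suppose ◇□p→□◇p is valid. Take Rxy, Rxz and set V(p)={w : Ryw}. Then □p at y so ◇□p at x, so □◇p at x, so ◇p at z, giving w with Rzw and Ryw.
The converse is a direct semantic check.
So the correspondent is convergence.

convergence: forall x forall y forall z (Rxy & Rxz -> exists w (Ryw & Rzw))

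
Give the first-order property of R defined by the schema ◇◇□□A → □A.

∀x ∀y ∀z ((xR²y ∧ xRz) → ∃w (yR²w ∧ z = w))

This is a Sahlqvist (Geach-type) schema ◇^2□^2A → □^1◇^0A.
First-order correspondent: ∀x ∀y ∀z ((xR²y ∧ xRz) → ∃w (yR²w ∧ z = w)).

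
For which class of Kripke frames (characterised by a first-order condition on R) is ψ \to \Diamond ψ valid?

This is a form of the T axiom.
It corresponds to reflexivity: \forall x Rxx.

reflexivity: \forall x Rxx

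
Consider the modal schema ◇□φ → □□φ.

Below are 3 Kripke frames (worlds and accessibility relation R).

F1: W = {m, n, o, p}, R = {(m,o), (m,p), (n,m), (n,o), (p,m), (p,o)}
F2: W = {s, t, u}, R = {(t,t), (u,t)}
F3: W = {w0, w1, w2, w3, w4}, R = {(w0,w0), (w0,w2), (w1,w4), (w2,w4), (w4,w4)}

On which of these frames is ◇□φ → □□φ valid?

Frame correspondent (Sahlqvist): ∀x ∀y ∀z ((xRy ∧ xR²z) → ∃w (yRw ∧ z = w)) — i.e. a generalized confluence (Geach) condition.
F1: fails — mRo, mR²m but no w with oRw and m=w.
F2: ✓.
F3: fails — w0Rw0, w0R²w4 but no w with w0Rw and w4=w.
Valid on: F2.

F2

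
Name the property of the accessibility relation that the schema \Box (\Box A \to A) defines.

Suppose □(□A→A) is valid. Take Rxy and set V(A)={w : Ryw}. Then at y, □A holds; since □(□A→A) at x, □A→A at y, so A at y, i.e. Ryy.
Conversely, any frame satisfying \forall x \forall y (Rxy \to Ryy) validates the schema.
Frame condition: \forall x \forall y (Rxy \to Ryy).

Shift-reflexivity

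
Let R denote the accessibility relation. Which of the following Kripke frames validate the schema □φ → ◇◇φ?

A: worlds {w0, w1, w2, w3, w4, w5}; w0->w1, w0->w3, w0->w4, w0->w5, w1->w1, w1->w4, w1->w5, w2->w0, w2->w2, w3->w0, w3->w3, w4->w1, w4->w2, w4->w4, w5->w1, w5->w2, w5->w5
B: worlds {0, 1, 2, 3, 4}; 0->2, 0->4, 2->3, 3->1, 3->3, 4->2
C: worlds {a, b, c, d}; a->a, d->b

This is the axiom for a generalized confluence (Geach) condition; its first-order frame correspondent is ∀x ∃w (xRw ∧ xR²w).
A: satisfies the condition.
B: fails — at 1 but no w with 1Rw and 1R²w.
C: fails — at b but no w with bRw and bR²w.

A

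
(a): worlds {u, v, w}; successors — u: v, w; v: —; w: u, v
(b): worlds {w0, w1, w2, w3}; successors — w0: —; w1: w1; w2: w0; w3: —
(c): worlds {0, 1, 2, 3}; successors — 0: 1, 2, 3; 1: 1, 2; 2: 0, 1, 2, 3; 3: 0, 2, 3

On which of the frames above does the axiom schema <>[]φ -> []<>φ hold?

(c)

Frame correspondent (Sahlqvist): forall x forall y forall z (Rxy & Rxz -> exists w (Ryw & Rzw)) — i.e. convergence.
(a): fails — Ruv and Ruv but v and v have no common successor.
(b): fails — Rw2w0 and Rw2w0 but w0 and w0 have no common successor.
(c): holds.
Valid on: (c).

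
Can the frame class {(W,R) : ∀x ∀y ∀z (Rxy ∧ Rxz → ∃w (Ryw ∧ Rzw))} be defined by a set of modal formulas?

Yes, by ◇□q → □◇q

This is a Sahlqvist condition; the .2 axiom ◇□q → □◇q defines it.
Suppose ◇□q→□◇q is valid. Take Rxy, Rxz and set V(q)={w : Ryw}. Then □q at y so ◇□q at x, so □◇q at x, so ◇q at z, giving w with Rzw and Ryw.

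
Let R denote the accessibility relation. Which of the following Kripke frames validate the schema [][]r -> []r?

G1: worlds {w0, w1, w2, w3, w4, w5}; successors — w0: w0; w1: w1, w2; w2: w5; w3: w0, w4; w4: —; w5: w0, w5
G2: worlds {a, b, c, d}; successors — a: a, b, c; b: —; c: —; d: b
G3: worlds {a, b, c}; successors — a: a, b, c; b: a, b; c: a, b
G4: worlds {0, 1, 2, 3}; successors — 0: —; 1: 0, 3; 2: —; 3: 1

The schema corresponds to density: forall x forall y (Rxy -> exists z (Rxz & Rzy)).
G1: fails — Rw3w4 but no z with Rw3z and Rzw4.
G2: fails — Rdb but no z with Rdz and Rzb.
G3: holds.
G4: fails — R10 but no z with R1z and Rz0.

G3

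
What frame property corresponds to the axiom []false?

□⊥ is valid iff no world has any successor (otherwise □⊥ fails at any world with one).

emptiness of R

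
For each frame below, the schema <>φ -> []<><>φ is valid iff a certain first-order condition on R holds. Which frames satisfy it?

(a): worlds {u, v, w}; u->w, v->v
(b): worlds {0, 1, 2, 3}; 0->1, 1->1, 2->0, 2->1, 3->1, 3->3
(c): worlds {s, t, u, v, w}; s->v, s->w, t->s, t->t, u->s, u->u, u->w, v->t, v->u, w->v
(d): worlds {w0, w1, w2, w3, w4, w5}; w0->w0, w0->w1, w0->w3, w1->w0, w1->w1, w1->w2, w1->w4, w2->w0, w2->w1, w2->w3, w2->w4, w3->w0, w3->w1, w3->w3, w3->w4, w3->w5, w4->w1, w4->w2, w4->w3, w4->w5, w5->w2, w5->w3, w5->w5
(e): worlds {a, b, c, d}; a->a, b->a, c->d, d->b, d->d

(d)

This is the axiom for a generalized confluence (Geach) condition; its first-order frame correspondent is forall x forall y forall z ((xRy & xRz) -> exists w (y = w & z R^2 w)).
(a): fails — uRw, uRw but no t with w=t and wR²t.
(b): fails — 2R0, 2R0 but no w with 0=w and 0R²w.
(c): fails — sRv, sRv but no w* with v=w* and vR²w*.
(d): holds.
(e): fails — dRb, dRb but no w with b=w and bR²w.
Valid on: (d).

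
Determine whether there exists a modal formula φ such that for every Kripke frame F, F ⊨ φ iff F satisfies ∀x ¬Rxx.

No — not modally definable

If a class were modally definable it would be closed under surjective bounded morphisms (Goldblatt–Thomason).
The 4-cycle (worlds 0,1,2,3 with 0→1→2→3→0) is irreflexive, and the map sending every world to a single reflexive point • is a surjective bounded morphism (forth: every edge maps to (•,•); back: every world has a successor). So any modal formula valid on the 4-cycle is also valid on the reflexive point, which is not irreflexive.
So the class is not modally definable.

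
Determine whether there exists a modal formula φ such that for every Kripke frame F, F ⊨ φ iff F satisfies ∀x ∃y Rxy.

This is a Sahlqvist condition; the D axiom □p → ◇p defines it.
Suppose □p→◇p is valid. At any x set V(p)=W. Then □p at x, so ◇p at x, so x has a successor.

Yes — defined by □p → ◇p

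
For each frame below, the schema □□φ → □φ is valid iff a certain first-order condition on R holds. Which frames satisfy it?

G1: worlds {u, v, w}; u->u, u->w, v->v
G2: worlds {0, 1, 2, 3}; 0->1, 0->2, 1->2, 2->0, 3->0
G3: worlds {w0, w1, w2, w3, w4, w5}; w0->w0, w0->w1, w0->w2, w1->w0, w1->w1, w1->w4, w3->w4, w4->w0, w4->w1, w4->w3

Frame correspondent (Sahlqvist): ∀x ∀y (Rxy → ∃z (Rxz ∧ Rzy)) — i.e. density.
G1: condition met.
G2: fails — R12 but no z with R1z and Rz2.
G3: fails — Rw4w3 but no z with Rw4z and Rzw3.
Valid on: G1.

G1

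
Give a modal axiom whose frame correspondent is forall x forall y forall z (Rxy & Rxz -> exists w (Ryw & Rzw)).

◇□p → □◇p

This is convergence; the standard corresponding axiom is .2: ◇□p → □◇p.
Suppose ◇□p→□◇p is valid. Take Rxy, Rxz and set V(p)={w : Ryw}. Then □p at y so ◇□p at x, so □◇p at x, so ◇p at z, giving w with Rzw and Ryw.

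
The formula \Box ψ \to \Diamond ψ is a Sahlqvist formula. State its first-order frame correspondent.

This schema is the D axiom.
It corresponds to seriality: \forall x \exists y Rxy.

seriality: \forall x \exists y Rxy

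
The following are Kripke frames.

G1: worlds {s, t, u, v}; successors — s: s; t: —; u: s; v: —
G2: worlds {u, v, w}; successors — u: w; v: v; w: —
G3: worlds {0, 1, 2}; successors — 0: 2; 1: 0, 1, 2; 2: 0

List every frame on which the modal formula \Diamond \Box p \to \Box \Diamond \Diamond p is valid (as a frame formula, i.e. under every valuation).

The schema corresponds to a generalized confluence (Geach) condition: \forall x \forall y \forall z ((xRy \wedge xRz) \to \exists w (yRw \wedge z R^2 w)).
G1: condition met.
G2: fails — uRw, uRw but no t with wRt and wR²t.
G3: fails — 0R2, 0R2 but no w with 2Rw and 2R²w.
Valid on: G1.

G1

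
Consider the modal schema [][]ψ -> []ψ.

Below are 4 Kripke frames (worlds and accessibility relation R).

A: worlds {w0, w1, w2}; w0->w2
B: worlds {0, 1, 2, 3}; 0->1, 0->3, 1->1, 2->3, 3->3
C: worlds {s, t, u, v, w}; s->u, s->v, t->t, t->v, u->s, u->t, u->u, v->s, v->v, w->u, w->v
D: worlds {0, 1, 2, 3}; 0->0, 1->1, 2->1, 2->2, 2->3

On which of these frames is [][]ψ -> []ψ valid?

B, C, D

The schema corresponds to density: forall x forall y (Rxy -> exists z (Rxz & Rzy)).
A: fails — Rw0w2 but no z with Rw0z and Rzw2.
B: condition met.
C: condition met.
D: condition met.
Valid on: B, C, D.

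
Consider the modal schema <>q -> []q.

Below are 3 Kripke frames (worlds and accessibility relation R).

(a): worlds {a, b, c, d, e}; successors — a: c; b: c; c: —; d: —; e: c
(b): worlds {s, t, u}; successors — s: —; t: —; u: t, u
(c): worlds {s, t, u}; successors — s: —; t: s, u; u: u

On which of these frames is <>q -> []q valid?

The schema corresponds to partial functionality: forall x forall y forall z (Rxy & Rxz -> y = z).
(a): satisfies the condition.
(b): fails — u sees both t and u.
(c): fails — t sees both s and u.

(a)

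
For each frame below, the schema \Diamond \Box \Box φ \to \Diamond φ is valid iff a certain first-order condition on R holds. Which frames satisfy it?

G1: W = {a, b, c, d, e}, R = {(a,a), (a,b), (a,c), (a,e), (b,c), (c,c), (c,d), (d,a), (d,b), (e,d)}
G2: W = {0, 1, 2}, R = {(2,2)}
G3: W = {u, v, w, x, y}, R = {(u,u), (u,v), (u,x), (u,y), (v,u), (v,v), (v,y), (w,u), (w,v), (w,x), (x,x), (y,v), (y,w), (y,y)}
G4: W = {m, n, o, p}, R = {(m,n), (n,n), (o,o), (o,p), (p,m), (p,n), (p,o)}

G2, G3, G4

The schema corresponds to a generalized confluence (Geach) condition: \forall x \forall y (xRy \to \exists w (y R^2 w \wedge xRw)).
G1: fails — dRb but no w with bR²w and dRw.
G2: holds.
G3: holds.
G4: holds.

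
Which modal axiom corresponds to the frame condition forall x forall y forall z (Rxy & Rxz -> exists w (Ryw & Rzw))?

This is convergence; the standard corresponding axiom is .2: ◇□r → □◇r.

◇□r → □◇r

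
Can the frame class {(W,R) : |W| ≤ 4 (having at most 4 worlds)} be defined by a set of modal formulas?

Modal frame validity is preserved under disjoint unions.
Any modal formula valid on each of 5 disjoint one-world frames is valid on their disjoint union (validity is preserved under disjoint unions). Each one-world frame has |W|=1≤4, but the union has |W|=5.
Hence having at most 4 worlds is not modally definable.

Not definable by any modal formula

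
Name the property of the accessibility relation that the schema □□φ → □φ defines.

Suppose □□φ→□φ is valid. Take Rxy and set V(φ)={w : xR²w}. Then □□φ at x, so □φ at x, so φ at y, i.e. ∃z(Rxz∧Rzy).
The converse is a direct semantic check.
So the correspondent is density.

density: ∀x ∀y (Rxy → ∃z (Rxz ∧ Rzy))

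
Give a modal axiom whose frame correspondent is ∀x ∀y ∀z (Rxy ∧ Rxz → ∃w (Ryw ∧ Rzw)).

The condition is convergence. The .2 schema ◇□r → □◇r defines it.
Suppose ◇□r→□◇r is valid. Take Rxy, Rxz and set V(r)={w : Ryw}. Then □r at y so ◇□r at x, so □◇r at x, so ◇r at z, giving w with Rzw and Ryw.

◇□r → □◇r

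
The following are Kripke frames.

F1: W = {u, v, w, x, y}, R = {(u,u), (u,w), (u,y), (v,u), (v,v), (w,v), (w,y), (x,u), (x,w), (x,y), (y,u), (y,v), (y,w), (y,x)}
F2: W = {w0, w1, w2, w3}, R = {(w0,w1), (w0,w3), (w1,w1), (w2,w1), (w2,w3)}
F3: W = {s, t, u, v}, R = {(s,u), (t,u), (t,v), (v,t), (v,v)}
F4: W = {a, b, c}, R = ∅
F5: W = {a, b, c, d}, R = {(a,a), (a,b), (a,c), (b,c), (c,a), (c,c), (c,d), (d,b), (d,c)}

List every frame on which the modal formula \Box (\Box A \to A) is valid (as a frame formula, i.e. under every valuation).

The schema corresponds to shift-reflexivity: \forall x \forall y (Rxy \to Ryy).
F1: fails — Rxw but not Rww.
F2: fails — Rw0w3 but not Rw3w3.
F3: fails — Rvt but not Rtt.
F4: satisfies the condition.
F5: fails — Rcd but not Rdd.

F4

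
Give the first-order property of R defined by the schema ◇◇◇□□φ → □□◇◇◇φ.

∀x ∀y ∀z ((xR³y ∧ xR²z) → ∃w (yR²w ∧ zR³w))

This is a Sahlqvist (Geach-type) schema ◇^3□^2φ → □^2◇^3φ.
Minimal-valuation argument: fix x; take any y with xR^3y and any z with xR^2z. Set V(φ) to the set of worlds R-reachable from y in exactly 2 steps. Then □^2φ holds at y, so the antecedent holds at x; validity forces ◇^3φ at z, giving a w with zR^3w and yR^2w.
First-order correspondent: ∀x ∀y ∀z ((xR³y ∧ xR²z) → ∃w (yR²w ∧ zR³w)).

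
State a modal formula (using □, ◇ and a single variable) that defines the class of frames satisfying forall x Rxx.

A defining formula is □p → p (the T axiom).

□p → p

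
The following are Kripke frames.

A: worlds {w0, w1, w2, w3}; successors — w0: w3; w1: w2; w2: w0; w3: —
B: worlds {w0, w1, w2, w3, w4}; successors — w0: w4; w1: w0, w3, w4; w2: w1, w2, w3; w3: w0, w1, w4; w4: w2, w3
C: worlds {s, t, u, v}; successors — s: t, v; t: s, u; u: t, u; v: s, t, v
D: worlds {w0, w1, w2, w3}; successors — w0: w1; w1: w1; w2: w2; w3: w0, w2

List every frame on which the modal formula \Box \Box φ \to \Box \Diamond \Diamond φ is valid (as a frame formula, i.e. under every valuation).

The schema corresponds to a generalized confluence (Geach) condition: \forall x \forall z (xRz \to \exists w (x R^2 w \wedge z R^2 w)).
A: fails — w0Rw3 but no w with w0R²w and w3R²w.
B: satisfies the condition.
C: satisfies the condition.
D: satisfies the condition.
Valid on: B, C, D.

B, C, D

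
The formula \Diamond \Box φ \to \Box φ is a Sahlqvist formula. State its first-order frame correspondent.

the Euclidean property: \forall x \forall y \forall z (Rxy \wedge Rxz \to Ryz)

This schema is equivalent to the 5 axiom ◇φ → □◇φ.
It corresponds to the Euclidean property: \forall x \forall y \forall z (Rxy \wedge Rxz \to Ryz).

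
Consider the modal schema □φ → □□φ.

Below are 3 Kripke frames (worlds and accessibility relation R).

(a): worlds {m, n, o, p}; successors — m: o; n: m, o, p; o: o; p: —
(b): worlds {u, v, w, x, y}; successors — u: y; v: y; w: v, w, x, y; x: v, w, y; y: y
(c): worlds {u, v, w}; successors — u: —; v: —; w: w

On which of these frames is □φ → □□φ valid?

The schema corresponds to transitivity: ∀x ∀y ∀z (Rxy ∧ Ryz → Rxz).
(a): condition met.
(b): fails — Rxw and Rwx but not Rxx.
(c): condition met.

(a), (c)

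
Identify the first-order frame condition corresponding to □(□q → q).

Suppose □(□q→q) is valid. Take Rxy and set V(q)={w : Ryw}. Then at y, □q holds; since □(□q→q) at x, □q→q at y, so q at y, i.e. Ryy.

Shift-reflexivity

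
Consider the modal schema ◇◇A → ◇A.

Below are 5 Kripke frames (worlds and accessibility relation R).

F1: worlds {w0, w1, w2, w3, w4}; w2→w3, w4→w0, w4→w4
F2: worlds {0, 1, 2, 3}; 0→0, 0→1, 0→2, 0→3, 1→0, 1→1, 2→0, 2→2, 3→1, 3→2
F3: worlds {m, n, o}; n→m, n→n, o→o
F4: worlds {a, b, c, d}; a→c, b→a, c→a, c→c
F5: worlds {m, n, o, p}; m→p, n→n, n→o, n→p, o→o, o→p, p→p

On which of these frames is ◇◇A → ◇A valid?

F1, F3, F5

Frame correspondent (Sahlqvist): ∀x ∀y ∀z (Rxy ∧ Ryz → Rxz) — i.e. transitivity.
F1: satisfies the condition.
F2: fails — R10 and R02 but not R12.
F3: satisfies the condition.
F4: fails — Rac and Rca but not Raa.
F5: satisfies the condition.
Valid on: F1, F3, F5.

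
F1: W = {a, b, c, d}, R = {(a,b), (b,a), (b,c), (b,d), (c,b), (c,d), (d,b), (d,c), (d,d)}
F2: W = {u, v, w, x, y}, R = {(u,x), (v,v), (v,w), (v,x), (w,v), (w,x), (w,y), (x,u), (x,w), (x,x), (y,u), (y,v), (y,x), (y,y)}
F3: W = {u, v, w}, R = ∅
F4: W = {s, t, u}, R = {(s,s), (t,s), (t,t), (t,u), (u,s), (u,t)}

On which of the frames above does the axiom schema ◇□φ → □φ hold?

F3

This is the axiom for the Euclidean property; its first-order frame correspondent is ∀x ∀y ∀z (Rxy ∧ Rxz → Ryz).
F1: fails — Rab and Rab but not Rbb.
F2: fails — Rvw and Rvw but not Rww.
F3: satisfies the condition.
F4: fails — Rts and Rtt but not Rst.
Valid on: F3.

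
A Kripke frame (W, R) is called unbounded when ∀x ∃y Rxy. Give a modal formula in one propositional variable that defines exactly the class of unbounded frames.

This is seriality; the standard corresponding axiom is D: □s → ◇s.
Suppose □s→◇s is valid. At any x set V(s)=W. Then □s at x, so ◇s at x, so x has a successor.

□s → ◇s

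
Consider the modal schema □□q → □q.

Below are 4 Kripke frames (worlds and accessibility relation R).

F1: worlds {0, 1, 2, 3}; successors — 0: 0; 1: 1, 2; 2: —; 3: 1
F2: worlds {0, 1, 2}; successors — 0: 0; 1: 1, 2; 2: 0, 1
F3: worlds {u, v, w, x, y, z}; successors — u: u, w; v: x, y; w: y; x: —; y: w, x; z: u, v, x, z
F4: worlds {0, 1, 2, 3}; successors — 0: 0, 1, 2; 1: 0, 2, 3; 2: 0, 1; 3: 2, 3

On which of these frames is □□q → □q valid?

F1, F2, F4

The schema corresponds to density: ∀x ∀y (Rxy → ∃z (Rxz ∧ Rzy)).
F1: condition met.
F2: condition met.
F3: fails — Ryx but no t with Ryt and Rtx.
F4: condition met.
Valid on: F1, F2, F4.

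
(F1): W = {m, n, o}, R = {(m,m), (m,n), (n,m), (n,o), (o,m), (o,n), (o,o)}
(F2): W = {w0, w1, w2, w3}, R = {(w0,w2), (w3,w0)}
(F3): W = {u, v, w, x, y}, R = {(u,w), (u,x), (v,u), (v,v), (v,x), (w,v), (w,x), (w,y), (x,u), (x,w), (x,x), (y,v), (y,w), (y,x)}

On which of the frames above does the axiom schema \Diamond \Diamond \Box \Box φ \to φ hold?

(F1)

Frame correspondent (Sahlqvist): \forall x \forall y (x R^2 y \to \exists w (y R^2 w \wedge x = w)) — i.e. a generalized confluence (Geach) condition.
(F1): condition met.
(F2): fails — w3R²w2 but no w with w2R²w and w3=w.
(F3): fails — yR²v but no t with vR²t and y=t.
Valid on: (F1).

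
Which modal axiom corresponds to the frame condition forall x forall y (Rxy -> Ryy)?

□(□ψ → ψ)

This is shift-reflexivity; the standard corresponding axiom is T□: □(□ψ → ψ).
Suppose □(□ψ→ψ) is valid. Take Rxy and set V(ψ)={w : Ryw}. Then at y, □ψ holds; since □(□ψ→ψ) at x, □ψ→ψ at y, so ψ at y, i.e. Ryy.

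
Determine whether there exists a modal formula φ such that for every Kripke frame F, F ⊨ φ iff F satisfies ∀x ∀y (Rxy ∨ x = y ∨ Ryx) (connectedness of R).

If a class were modally definable it would be closed under disjoint unions (Goldblatt–Thomason).
Take 2 disjoint single-world reflexive frames: each is trivially connected, but their disjoint union has 2 worlds with no edge between distinct components, so it is not connected.
So no modal formula (or set of formulas) defines exactly the connected frames.

No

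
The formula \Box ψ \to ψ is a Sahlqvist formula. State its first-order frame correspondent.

This schema is the T axiom.
Its frame correspondent is reflexivity — \forall x Rxx.

Reflexivity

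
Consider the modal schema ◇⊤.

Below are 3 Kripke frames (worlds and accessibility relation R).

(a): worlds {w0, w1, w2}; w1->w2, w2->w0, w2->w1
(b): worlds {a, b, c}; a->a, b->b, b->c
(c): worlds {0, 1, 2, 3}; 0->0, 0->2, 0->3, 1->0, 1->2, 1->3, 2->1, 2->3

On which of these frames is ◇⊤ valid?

none

Frame correspondent (Sahlqvist): ∀x ∃y Rxy — i.e. seriality.
(a): fails — world w0 has no successor.
(b): fails — world c has no successor.
(c): fails — world 3 has no successor.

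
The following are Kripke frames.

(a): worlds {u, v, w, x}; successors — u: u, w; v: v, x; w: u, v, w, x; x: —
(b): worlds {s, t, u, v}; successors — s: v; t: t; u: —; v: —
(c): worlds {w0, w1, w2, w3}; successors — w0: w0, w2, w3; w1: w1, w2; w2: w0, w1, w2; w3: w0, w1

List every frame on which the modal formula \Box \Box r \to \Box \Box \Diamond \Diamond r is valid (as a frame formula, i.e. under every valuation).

The schema corresponds to a generalized confluence (Geach) condition: \forall x \forall z (x R^2 z \to \exists w (x R^2 w \wedge z R^2 w)).
(a): fails — uR²x but no t with uR²t and xR²t.
(b): condition met.
(c): condition met.
Valid on: (b), (c).

(b), (c)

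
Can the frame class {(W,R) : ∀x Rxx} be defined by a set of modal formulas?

Definable; □q → q defines it

Yes: it is reflexivity, defined by the T schema □q → q.
Suppose □q→q is valid. At any x set V(q)={w : Rxw}. Then □q holds at x, so q holds at x, i.e. Rxx.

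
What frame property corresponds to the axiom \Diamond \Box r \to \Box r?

The Euclidean property

This schema is equivalent to the 5 axiom ◇r → □◇r.
Its frame correspondent is the Euclidean property — \forall x \forall y \forall z (Rxy \wedge Rxz \to Ryz).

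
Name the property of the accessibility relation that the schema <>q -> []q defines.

Suppose ◇q→□q is valid. Take Rxy, Rxz and set V(q)={y}. Then ◇q at x, so □q at x, so q at z, i.e. z=y.
Conversely, any frame satisfying forall x forall y forall z (Rxy & Rxz -> y = z) validates the schema.
Frame condition: forall x forall y forall z (Rxy & Rxz -> y = z).

partial functionality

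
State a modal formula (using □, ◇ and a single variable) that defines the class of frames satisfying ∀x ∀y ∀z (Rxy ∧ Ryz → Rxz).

A defining formula is □q → □□q (the 4 axiom).
Suppose □q→□□q is valid. Take Rxy, Ryz and set V(q)={w : Rxw}. Then □q at x, so □□q at x, so □q at y, so q at z, i.e. Rxz.

□q → □□q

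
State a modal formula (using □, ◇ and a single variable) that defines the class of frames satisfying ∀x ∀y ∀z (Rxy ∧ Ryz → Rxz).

This is transitivity; the standard corresponding axiom is 4: □s → □□s.

□s → □□s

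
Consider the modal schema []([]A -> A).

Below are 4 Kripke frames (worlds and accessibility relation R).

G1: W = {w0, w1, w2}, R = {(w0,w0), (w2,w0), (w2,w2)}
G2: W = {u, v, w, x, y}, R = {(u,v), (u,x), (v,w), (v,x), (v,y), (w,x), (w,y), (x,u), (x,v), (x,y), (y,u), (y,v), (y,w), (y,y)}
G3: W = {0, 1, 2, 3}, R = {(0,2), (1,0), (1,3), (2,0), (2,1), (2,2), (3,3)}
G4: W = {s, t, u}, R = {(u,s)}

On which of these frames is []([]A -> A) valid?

G1

Frame correspondent (Sahlqvist): forall x forall y (Rxy -> Ryy) — i.e. shift-reflexivity.
G1: holds.
G2: fails — Ruv but not Rvv.
G3: fails — R10 but not R00.
G4: fails — Rus but not Rss.
Valid on: G1.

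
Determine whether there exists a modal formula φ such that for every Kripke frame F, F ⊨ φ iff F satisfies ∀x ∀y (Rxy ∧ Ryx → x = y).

No

Any modally definable frame class is closed under surjective bounded morphisms.
The 4-cycle (worlds 0,1,2,3 with 0→1→2→3→0) is antisymmetric. Sending even-indexed worlds to • and odd-indexed worlds to ∘ is a surjective bounded morphism onto the two-world frame with •↔∘, which is not antisymmetric.
So no modal formula (or set of formulas) defines exactly the antisymmetric frames.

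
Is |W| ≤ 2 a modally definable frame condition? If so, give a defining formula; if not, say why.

Modal frame validity is preserved under disjoint unions.
Any modal formula valid on each of 3 disjoint one-world frames is valid on their disjoint union (validity is preserved under disjoint unions). Each one-world frame has |W|=1≤2, but the union has |W|=3.
Hence having at most 2 worlds is not modally definable.

Not modally definable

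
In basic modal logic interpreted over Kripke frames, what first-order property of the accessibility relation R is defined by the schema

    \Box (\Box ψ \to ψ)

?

Shift-reflexivity

Suppose □(□ψ→ψ) is valid. Take Rxy and set V(ψ)={w : Ryw}. Then at y, □ψ holds; since □(□ψ→ψ) at x, □ψ→ψ at y, so ψ at y, i.e. Ryy.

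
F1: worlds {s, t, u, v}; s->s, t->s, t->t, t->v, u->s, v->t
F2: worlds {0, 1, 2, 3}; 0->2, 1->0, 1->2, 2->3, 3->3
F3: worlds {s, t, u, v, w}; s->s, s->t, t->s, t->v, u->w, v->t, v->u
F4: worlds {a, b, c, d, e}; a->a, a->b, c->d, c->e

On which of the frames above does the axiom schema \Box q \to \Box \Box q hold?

F4

Frame correspondent (Sahlqvist): \forall x \forall y \forall z (Rxy \wedge Ryz \to Rxz) — i.e. transitivity.
F1: fails — Rvt and Rtv but not Rvv.
F2: fails — R02 and R23 but not R03.
F3: fails — Rtv and Rvt but not Rtt.
F4: condition met.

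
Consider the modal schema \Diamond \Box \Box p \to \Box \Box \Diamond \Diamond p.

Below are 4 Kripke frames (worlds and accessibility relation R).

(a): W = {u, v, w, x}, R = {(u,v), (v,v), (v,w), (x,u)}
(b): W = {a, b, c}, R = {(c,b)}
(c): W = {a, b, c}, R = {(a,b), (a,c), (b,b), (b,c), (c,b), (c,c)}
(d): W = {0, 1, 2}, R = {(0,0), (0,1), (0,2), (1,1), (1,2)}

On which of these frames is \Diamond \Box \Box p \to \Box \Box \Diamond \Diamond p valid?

(b), (c)

The schema corresponds to a generalized confluence (Geach) condition: \forall x \forall y \forall z ((xRy \wedge x R^2 z) \to \exists w (y R^2 w \wedge z R^2 w)).
(a): fails — uRv, uR²w but no t with vR²t and wR²t.
(b): ✓.
(c): ✓.
(d): fails — 0R0, 0R²2 but no w with 0R²w and 2R²w.
Valid on: (b), (c).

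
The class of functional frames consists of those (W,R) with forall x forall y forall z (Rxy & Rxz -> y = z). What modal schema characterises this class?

◇p → □p

A defining formula is ◇p → □p (the CD axiom).
Suppose ◇p→□p is valid. Take Rxy, Rxz and set V(p)={y}. Then ◇p at x, so □p at x, so p at z, i.e. z=y.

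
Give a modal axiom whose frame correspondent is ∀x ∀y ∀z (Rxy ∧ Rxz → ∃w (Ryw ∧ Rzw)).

This is convergence; the standard corresponding axiom is .2: ◇□s → □◇s.
Suppose ◇□s→□◇s is valid. Take Rxy, Rxz and set V(s)={w : Ryw}. Then □s at y so ◇□s at x, so □◇s at x, so ◇s at z, giving w with Rzw and Ryw.

◇□s → □◇s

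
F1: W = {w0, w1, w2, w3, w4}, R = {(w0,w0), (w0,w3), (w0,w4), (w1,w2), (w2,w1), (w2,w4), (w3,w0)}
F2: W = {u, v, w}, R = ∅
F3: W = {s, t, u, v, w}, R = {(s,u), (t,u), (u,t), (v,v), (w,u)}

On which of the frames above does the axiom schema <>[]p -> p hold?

F2

The schema corresponds to symmetry: forall x forall y (Rxy -> Ryx).
F1: fails — Rw0w4 but not Rw4w0.
F2: satisfies the condition.
F3: fails — Rwu but not Ruw.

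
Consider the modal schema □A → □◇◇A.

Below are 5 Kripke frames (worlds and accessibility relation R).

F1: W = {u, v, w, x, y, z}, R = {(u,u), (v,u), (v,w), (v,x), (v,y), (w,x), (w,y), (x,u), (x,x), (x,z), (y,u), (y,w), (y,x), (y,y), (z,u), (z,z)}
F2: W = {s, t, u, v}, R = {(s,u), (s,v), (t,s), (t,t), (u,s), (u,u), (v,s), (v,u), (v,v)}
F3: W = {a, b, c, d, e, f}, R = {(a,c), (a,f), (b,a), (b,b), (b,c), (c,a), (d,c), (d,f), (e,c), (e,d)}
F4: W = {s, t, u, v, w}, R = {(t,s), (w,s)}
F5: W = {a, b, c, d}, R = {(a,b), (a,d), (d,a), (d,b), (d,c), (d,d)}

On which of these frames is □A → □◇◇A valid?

F1, F2

This is the axiom for a generalized confluence (Geach) condition; its first-order frame correspondent is ∀x ∀z (xRz → ∃w (xRw ∧ zR²w)).
F1: condition met.
F2: condition met.
F3: fails — aRf but no w with aRw and fR²w.
F4: fails — tRs but no w* with tRw* and sR²w*.
F5: fails — aRb but no w with aRw and bR²w.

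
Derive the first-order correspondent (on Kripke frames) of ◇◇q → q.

This is a Sahlqvist (Geach-type) schema ◇^2□^0q → □^0◇^0q.
Minimal-valuation argument: fix x; take any y with xR^2y and any z with xR^0z. Set V(q) to the set of worlds R-reachable from y in exactly 0 steps. Then □^0q holds at y, so the antecedent holds at x; validity forces ◇^0q at z, giving a w with zR^0w and yR^0w.
First-order correspondent: ∀x ∀y (xR²y → ∃w (y = w ∧ x = w)).

∀x ∀y (xR²y → ∃w (y = w ∧ x = w))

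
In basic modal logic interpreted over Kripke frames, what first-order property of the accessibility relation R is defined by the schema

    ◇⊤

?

◇⊤ holds at w iff w has a successor, so frame-validity of ◇⊤ is exactly seriality. Equivalently via □A → ◇A:
Suppose □A→◇A is valid. At any x set V(A)=W. Then □A at x, so ◇A at x, so x has a successor.

seriality: ∀x ∃y Rxy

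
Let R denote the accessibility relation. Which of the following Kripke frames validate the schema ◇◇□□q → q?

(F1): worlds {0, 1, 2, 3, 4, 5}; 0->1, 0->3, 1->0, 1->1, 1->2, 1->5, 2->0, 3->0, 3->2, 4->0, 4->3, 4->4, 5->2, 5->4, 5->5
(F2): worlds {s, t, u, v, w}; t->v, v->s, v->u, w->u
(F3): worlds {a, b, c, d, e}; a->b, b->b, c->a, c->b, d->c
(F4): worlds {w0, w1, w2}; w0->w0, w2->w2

(F4)

Frame correspondent (Sahlqvist): ∀x ∀y (xR²y → ∃w (yR²w ∧ x = w)) — i.e. a generalized confluence (Geach) condition.
(F1): fails — 0R²2 but no w with 2R²w and 0=w.
(F2): fails — tR²s but no w* with sR²w* and t=w*.
(F3): fails — aR²b but no w with bR²w and a=w.
(F4): condition met.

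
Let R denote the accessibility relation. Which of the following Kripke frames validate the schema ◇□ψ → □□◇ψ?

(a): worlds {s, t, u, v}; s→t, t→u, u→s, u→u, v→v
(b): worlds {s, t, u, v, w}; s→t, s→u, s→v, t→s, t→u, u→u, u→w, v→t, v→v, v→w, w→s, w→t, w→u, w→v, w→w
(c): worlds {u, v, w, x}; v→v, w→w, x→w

(c)

Frame correspondent (Sahlqvist): ∀x ∀y ∀z ((xRy ∧ xR²z) → ∃w (yRw ∧ zRw)) — i.e. a generalized confluence (Geach) condition.
(a): fails — tRu, tR²s but no w with uRw and sRw.
(b): fails — sRt, sR²v but no w* with tRw* and vRw*.
(c): condition met.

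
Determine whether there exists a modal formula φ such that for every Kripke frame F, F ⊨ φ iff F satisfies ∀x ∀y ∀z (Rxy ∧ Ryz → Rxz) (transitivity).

Yes: it is transitivity, defined by the 4 schema □r → □□r.
Suppose □r→□□r is valid. Take Rxy, Ryz and set V(r)={w : Rxw}. Then □r at x, so □□r at x, so □r at y, so r at z, i.e. Rxz.

Definable; □r → □□r defines it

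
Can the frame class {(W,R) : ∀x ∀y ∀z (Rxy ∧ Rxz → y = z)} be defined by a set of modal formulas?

This is a Sahlqvist condition; the CD axiom ◇p → □p defines it.
Suppose ◇p→□p is valid. Take Rxy, Rxz and set V(p)={y}. Then ◇p at x, so □p at x, so p at z, i.e. z=y.

Yes, by ◇p → □p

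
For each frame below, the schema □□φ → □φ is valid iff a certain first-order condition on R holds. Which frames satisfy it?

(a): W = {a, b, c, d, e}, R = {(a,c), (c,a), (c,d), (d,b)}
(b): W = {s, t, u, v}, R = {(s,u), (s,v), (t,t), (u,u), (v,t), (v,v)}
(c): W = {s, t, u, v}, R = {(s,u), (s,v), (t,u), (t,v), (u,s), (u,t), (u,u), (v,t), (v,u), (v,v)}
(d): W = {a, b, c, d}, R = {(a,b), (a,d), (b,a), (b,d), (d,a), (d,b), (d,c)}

The schema corresponds to density: ∀x ∀y (Rxy → ∃z (Rxz ∧ Rzy)).
(a): fails — Rdb but no z with Rdz and Rzb.
(b): condition met.
(c): condition met.
(d): fails — Rdc but no z with Rdz and Rzc.

(b), (c)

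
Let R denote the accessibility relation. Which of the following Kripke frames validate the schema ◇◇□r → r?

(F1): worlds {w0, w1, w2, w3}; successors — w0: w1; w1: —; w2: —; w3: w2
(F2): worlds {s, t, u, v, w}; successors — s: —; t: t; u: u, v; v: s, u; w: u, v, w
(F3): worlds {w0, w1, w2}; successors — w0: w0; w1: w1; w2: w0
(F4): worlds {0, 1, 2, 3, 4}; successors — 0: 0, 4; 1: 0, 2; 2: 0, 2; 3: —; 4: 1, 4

This is the axiom for a generalized confluence (Geach) condition; its first-order frame correspondent is ∀x ∀y (xR²y → ∃w (yRw ∧ x = w)).
(F1): ✓.
(F2): fails — uR²s but no w* with sRw* and u=w*.
(F3): fails — w2R²w0 but no w with w0Rw and w2=w.
(F4): fails — 0R²4 but no w with 4Rw and 0=w.

(F1)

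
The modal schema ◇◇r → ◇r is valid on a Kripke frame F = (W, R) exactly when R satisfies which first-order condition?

Equivalently (dual form): □r → □□r.
Suppose □r→□□r is valid. Take Rxy, Ryz and set V(r)={w : Rxw}. Then □r at x, so □□r at x, so □r at y, so r at z, i.e. Rxz.
The converse is a direct semantic check.
So the correspondent is transitivity.

transitivity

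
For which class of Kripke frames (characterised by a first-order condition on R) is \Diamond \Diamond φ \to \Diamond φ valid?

transitivity

Equivalently (dual form): □φ → □□φ.
Suppose □φ→□□φ is valid. Take Rxy, Ryz and set V(φ)={w : Rxw}. Then □φ at x, so □□φ at x, so □φ at y, so φ at z, i.e. Rxz.
The converse is a direct semantic check.
So the correspondent is transitivity.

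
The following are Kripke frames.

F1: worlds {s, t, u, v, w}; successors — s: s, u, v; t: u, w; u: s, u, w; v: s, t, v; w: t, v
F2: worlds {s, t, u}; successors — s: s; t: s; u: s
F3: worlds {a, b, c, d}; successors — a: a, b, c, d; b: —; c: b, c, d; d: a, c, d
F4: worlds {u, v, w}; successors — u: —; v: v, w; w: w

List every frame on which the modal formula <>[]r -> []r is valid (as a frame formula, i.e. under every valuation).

The schema corresponds to the Euclidean property: forall x forall y forall z (Rxy & Rxz -> Ryz).
F1: fails — Rsv and Rsu but not Rvu.
F2: condition met.
F3: fails — Rab and Rab but not Rbb.
F4: fails — Rvw and Rvv but not Rwv.

F2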